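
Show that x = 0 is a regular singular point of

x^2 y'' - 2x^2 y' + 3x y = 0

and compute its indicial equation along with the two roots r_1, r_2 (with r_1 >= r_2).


Divide by x^2 to reach normal form y'' + P_1(x) y' + P_2(x) y = 0 with P_1(x) = -2 and P_2(x) = 3/x.
x = 0 is a singular point because the y-coefficient 3/x has a pole at x = 0.
It is a regular singular point because x P_1(x) = p(x) = -2x and x^2 P_2(x) = q(x) = 3x are polynomials, hence analytic at x = 0.
p(0) = 0,  q(0) = 0.
Indicial equation: r(r-1) + p(0) r + q(0) = 0, i.e. r^2 + (p(0) - 1) r + q(0) = 0, i.e. r^2 - 1 r = 0.
Discriminant: (-1)^2 - 4(0) = 1, so r = (1 ± 1)/2.
Solving: r_1 = 1, r_2 = 0.

indicial: r^2 - 1 r = 0; roots r_1 = 1, r_2 = 0


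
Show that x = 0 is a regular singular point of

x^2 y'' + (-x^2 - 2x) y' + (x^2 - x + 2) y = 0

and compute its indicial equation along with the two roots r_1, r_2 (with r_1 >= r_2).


Divide by x^2 to reach normal form y'' + P_1(x) y' + P_2(x) y = 0 with P_1(x) = -1 - 2/x and P_2(x) = 1 - 1/x + 2/x^2.
x = 0 is a singular point because the y'-coefficient -1 - 2/x has a pole at x = 0 and the y-coefficient 1 - 1/x + 2/x^2 has a pole at x = 0.
It is a regular singular point because x P_1(x) = p(x) = -x - 2 and x^2 P_2(x) = q(x) = x^2 - x + 2 are polynomials, hence analytic at x = 0.
p(0) = -2,  q(0) = 2.
Indicial equation: r(r-1) + p(0) r + q(0) = 0, i.e. r^2 + (p(0) - 1) r + q(0) = 0, i.e. r^2 - 3 r + 2 = 0.
Discriminant: (-3)^2 - 4(2) = 1, so r = (3 ± 1)/2.
Solving: r_1 = 2, r_2 = 1.

indicial: r^2 - 3 r + 2 = 0; roots r_1 = 2, r_2 = 1


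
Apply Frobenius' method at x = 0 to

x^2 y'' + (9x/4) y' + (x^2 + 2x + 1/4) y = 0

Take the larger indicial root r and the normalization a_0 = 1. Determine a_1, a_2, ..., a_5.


Write in Frobenius form y'' + (p(x)/x) y' + (q(x)/x^2) y = 0:
  p(x) = 9/4,  q(x) = x^2 + 2x + 1/4.
Indicial equation: r(r-1) + (9/4) r + (1/4) = 0 -> roots r_1 = -1/4, r_2 = -1.
Take r = r_1 = -1/4. Let y(x) = x^r sum_{n>=0} a_n x^n with a_0 = 1.
Substitute y = x^r sum a_n x^n and match x^{r+n}. The recurrence is
  D(n) a_n + 2 a_{n-1} + 1 a_{n-2} = 0,  where D(n) = (r+n)(r+n-1) + (9/4)(r+n) + (1/4).
  a_n = [-2 a_{n-1} - 1 a_{n-2}] / D(n).
Since the indicial polynomial factors as (r - r_1)(r - r_2), D(n) = (r_1 + n - r_1)(r_1 + n - r_2) = n(n + 3/4).
Evaluating step by step (a_0 = 1):
  n = 1: D(1) = 1(1 + 3/4) = 7/4; numerator = -2(1) = -2; a_1 = (-2)/(7/4) = -8/7
  n = 2: D(2) = 2(2 + 3/4) = 11/2; numerator = -2(-8/7) - 1(1) = 9/7; a_2 = (9/7)/(11/2) = 18/77
  n = 3: D(3) = 3(3 + 3/4) = 45/4; numerator = -2(18/77) - 1(-8/7) = 52/77; a_3 = (52/77)/(45/4) = 208/3465
  n = 4: D(4) = 4(4 + 3/4) = 19; numerator = -2(208/3465) - 1(18/77) = -1226/3465; a_4 = (-1226/3465)/(19) = -1226/65835
  n = 5: D(5) = 5(5 + 3/4) = 115/4; numerator = -2(-1226/65835) - 1(208/3465) = -100/4389; a_5 = (-100/4389)/(115/4) = -80/100947

r = -1/4; a_0 = 1; a_1 = -8/7; a_2 = 18/77; a_3 = 208/3465; a_4 = -1226/65835; a_5 = -80/100947


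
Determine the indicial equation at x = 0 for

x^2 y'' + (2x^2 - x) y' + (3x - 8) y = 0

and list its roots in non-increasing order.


Divide by x^2 to reach normal form y'' + P_1(x) y' + P_2(x) y = 0 with P_1(x) = 2 - 1/x and P_2(x) = 3/x - 8/x^2.
x = 0 is a singular point because the y'-coefficient 2 - 1/x has a pole at x = 0 and the y-coefficient 3/x - 8/x^2 has a pole at x = 0.
It is a regular singular point because x P_1(x) = p(x) = 2x - 1 and x^2 P_2(x) = q(x) = 3x - 8 are polynomials, hence analytic at x = 0.
p(0) = -1,  q(0) = -8.
Indicial equation: r(r-1) + p(0) r + q(0) = 0, i.e. r^2 + (p(0) - 1) r + q(0) = 0, i.e. r^2 - 2 r - 8 = 0.
Discriminant: (-2)^2 - 4(-8) = 36, so r = (2 ± 6)/2.
Solving: r_1 = 4, r_2 = -2.

indicial: r^2 - 2 r - 8 = 0; roots r_1 = 4, r_2 = -2


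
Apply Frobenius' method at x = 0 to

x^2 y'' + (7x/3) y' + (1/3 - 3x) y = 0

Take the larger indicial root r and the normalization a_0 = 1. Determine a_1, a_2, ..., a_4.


Write in Frobenius form y'' + (p(x)/x) y' + (q(x)/x^2) y = 0:
  p(x) = 7/3,  q(x) = 1/3 - 3x.
Indicial equation: r(r-1) + (7/3) r + (1/3) = 0 -> roots r_1 = -1/3, r_2 = -1.
Take r = r_1 = -1/3. Let y(x) = x^r sum_{n>=0} a_n x^n with a_0 = 1.
Substitute y = x^r sum a_n x^n and match x^{r+n}. The recurrence is
  D(n) a_n - 3 a_{n-1} = 0,  where D(n) = (r+n)(r+n-1) + (7/3)(r+n) + (1/3).
  a_n = 3 / D(n) * a_{n-1}.
Since the indicial polynomial factors as (r - r_1)(r - r_2), D(n) = (r_1 + n - r_1)(r_1 + n - r_2) = n(n + 2/3).
Evaluating step by step (a_0 = 1):
  n = 1: D(1) = 1(1 + 2/3) = 5/3; numerator = 3(1) = 3; a_1 = (3)/(5/3) = 9/5
  n = 2: D(2) = 2(2 + 2/3) = 16/3; numerator = 3(9/5) = 27/5; a_2 = (27/5)/(16/3) = 81/80
  n = 3: D(3) = 3(3 + 2/3) = 11; numerator = 3(81/80) = 243/80; a_3 = (243/80)/(11) = 243/880
  n = 4: D(4) = 4(4 + 2/3) = 56/3; numerator = 3(243/880) = 729/880; a_4 = (729/880)/(56/3) = 2187/49280

r = -1/3; a_0 = 1; a_1 = 9/5; a_2 = 81/80; a_3 = 243/880; a_4 = 2187/49280


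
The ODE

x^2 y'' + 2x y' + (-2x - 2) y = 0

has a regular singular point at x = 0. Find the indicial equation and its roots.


Divide by x^2 to reach normal form y'' + P_1(x) y' + P_2(x) y = 0 with P_1(x) = 2/x and P_2(x) = -2/x - 2/x^2.
x = 0 is a singular point because the y'-coefficient 2/x has a pole at x = 0 and the y-coefficient -2/x - 2/x^2 has a pole at x = 0.
It is a regular singular point because x P_1(x) = p(x) = 2 and x^2 P_2(x) = q(x) = -2x - 2 are polynomials, hence analytic at x = 0.
p(0) = 2,  q(0) = -2.
Indicial equation: r(r-1) + p(0) r + q(0) = 0, i.e. r^2 + (p(0) - 1) r + q(0) = 0, i.e. r^2 + 1 r - 2 = 0.
Discriminant: (1)^2 - 4(-2) = 9, so r = (-1 ± 3)/2.
Solving: r_1 = 1, r_2 = -2.

indicial: r^2 + 1 r - 2 = 0; roots r_1 = 1, r_2 = -2


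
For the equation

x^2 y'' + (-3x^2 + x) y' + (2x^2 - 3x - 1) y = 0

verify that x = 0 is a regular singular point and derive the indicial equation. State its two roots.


Divide by x^2 to reach normal form y'' + P_1(x) y' + P_2(x) y = 0 with P_1(x) = -3 + 1/x and P_2(x) = 2 - 3/x - 1/x^2.
x = 0 is a singular point because the y'-coefficient -3 + 1/x has a pole at x = 0 and the y-coefficient 2 - 3/x - 1/x^2 has a pole at x = 0.
It is a regular singular point because x P_1(x) = p(x) = 1 - 3x and x^2 P_2(x) = q(x) = 2x^2 - 3x - 1 are polynomials, hence analytic at x = 0.
p(0) = 1,  q(0) = -1.
Indicial equation: r(r-1) + p(0) r + q(0) = 0, i.e. r^2 + (p(0) - 1) r + q(0) = 0, i.e. r^2 - 1 = 0.
Discriminant: (0)^2 - 4(-1) = 4, so r = (0 ± 2)/2.
Solving: r_1 = 1, r_2 = -1.

indicial: r^2 - 1 = 0; roots r_1 = 1, r_2 = -1


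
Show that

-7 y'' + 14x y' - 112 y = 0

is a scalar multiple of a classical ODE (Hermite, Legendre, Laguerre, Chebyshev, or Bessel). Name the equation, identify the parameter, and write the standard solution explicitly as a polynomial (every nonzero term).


All three coefficients share the factor -7; dividing through by -7 gives  y'' - 2x y' + 16 y = 0.
This matches the Hermite equation y'' - 2x y' + 2n y = 0 with 2n = 16, so n = 8; the polynomial solution is H_8(x).
With y = sum_k a_k x^k, matching x^k gives (k+2)(k+1) a_{k+2} = 2(k - n) a_k = 2(k - 8) a_k. The right side vanishes at k = 8, so the series with the parity of 8 terminates at degree 8.
Standard normalization: leading coefficient of H_n is 2^n, so a_8 = 2^8 = 256. Work downward with a_k = (k+1)(k+2) a_{k+2} / (2(k - n)):
  a_6 = (7)(8)(256) / (2(6 - 8)) = 14336/(-4) = -3584
  a_4 = (5)(6)(-3584) / (2(4 - 8)) = -107520/(-8) = 13440
  a_2 = (3)(4)(13440) / (2(2 - 8)) = 161280/(-12) = -13440
  a_0 = (1)(2)(-13440) / (2(0 - 8)) = -26880/(-16) = 1680
Hence H_8(x) = 256 x^8 - 3584 x^6 + 13440 x^4 - 13440 x^2 + 1680.

H_8(x); series = 256 x^8 - 3584 x^6 + 13440 x^4 - 13440 x^2 + 1680


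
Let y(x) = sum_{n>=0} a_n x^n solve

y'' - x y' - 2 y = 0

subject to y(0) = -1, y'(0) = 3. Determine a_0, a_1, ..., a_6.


Ansatz: y(x) = sum_{n>=0} a_n x^n, so y'(x) = sum_{n>=1} n a_n x^(n-1) and y''(x) = sum_{n>=2} n(n-1) a_n x^(n-2).
Substitute into P(x) y'' + Q(x) y' + R(x) y = 0 with P(x) = 1, Q(x) = -x, R(x) = -2, and match powers of x.
Initial conditions: a_0 = -1, a_1 = 3.
Setting the coefficient of each power of x to zero and solving order by order (substituting the coefficients already found):
  x^0: 2 a_2 - 2 a_0 = 0  ->  2 a_2 = 2 a_0 = -2  ->  a_2 = -1
  x^1: 6 a_3 - 3 a_1 = 0  ->  6 a_3 = 3 a_1 = 9  ->  a_3 = 3/2
  x^2: 12 a_4 - 4 a_2 = 0  ->  12 a_4 = 4 a_2 = -4  ->  a_4 = -1/3
  x^3: 20 a_5 - 5 a_3 = 0  ->  20 a_5 = 5 a_3 = 15/2  ->  a_5 = 3/8
  x^4: 30 a_6 - 6 a_4 = 0  ->  30 a_6 = 6 a_4 = -2  ->  a_6 = -1/15
Truncated series: y(x) = -1 + 3 x - x^2 + (3/2) x^3 - (1/3) x^4 + (3/8) x^5 - (1/15) x^6 + O(x^7).

a_0 = -1; a_1 = 3; a_2 = -1; a_3 = 3/2; a_4 = -1/3; a_5 = 3/8; a_6 = -1/15


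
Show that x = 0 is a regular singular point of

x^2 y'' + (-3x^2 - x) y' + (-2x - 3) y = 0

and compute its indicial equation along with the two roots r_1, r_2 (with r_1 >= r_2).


Divide by x^2 to reach normal form y'' + P_1(x) y' + P_2(x) y = 0 with P_1(x) = -3 - 1/x and P_2(x) = -2/x - 3/x^2.
x = 0 is a singular point because the y'-coefficient -3 - 1/x has a pole at x = 0 and the y-coefficient -2/x - 3/x^2 has a pole at x = 0.
It is a regular singular point because x P_1(x) = p(x) = -3x - 1 and x^2 P_2(x) = q(x) = -2x - 3 are polynomials, hence analytic at x = 0.
p(0) = -1,  q(0) = -3.
Indicial equation: r(r-1) + p(0) r + q(0) = 0, i.e. r^2 + (p(0) - 1) r + q(0) = 0, i.e. r^2 - 2 r - 3 = 0.
Discriminant: (-2)^2 - 4(-3) = 16, so r = (2 ± 4)/2.
Solving: r_1 = 3, r_2 = -1.

indicial: r^2 - 2 r - 3 = 0; roots r_1 = 3, r_2 = -1


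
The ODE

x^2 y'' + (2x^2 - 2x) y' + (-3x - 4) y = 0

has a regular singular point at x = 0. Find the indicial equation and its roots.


Divide by x^2 to reach normal form y'' + P_1(x) y' + P_2(x) y = 0 with P_1(x) = 2 - 2/x and P_2(x) = -3/x - 4/x^2.
x = 0 is a singular point because the y'-coefficient 2 - 2/x has a pole at x = 0 and the y-coefficient -3/x - 4/x^2 has a pole at x = 0.
It is a regular singular point because x P_1(x) = p(x) = 2x - 2 and x^2 P_2(x) = q(x) = -3x - 4 are polynomials, hence analytic at x = 0.
p(0) = -2,  q(0) = -4.
Indicial equation: r(r-1) + p(0) r + q(0) = 0, i.e. r^2 + (p(0) - 1) r + q(0) = 0, i.e. r^2 - 3 r - 4 = 0.
Discriminant: (-3)^2 - 4(-4) = 25, so r = (3 ± 5)/2.
Solving: r_1 = 4, r_2 = -1.

indicial: r^2 - 3 r - 4 = 0; roots r_1 = 4, r_2 = -1


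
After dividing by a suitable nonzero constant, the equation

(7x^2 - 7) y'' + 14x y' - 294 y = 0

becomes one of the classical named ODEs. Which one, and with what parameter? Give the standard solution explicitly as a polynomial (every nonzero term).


All three coefficients share the factor -7; dividing through by -7 gives  (1 - x^2) y'' - 2x y' + 42 y = 0.
This matches the Legendre equation (1 - x^2) y'' - 2x y' + n(n+1) y = 0 (note the -2x y' term) with n(n+1) = 42, so n = 6; the polynomial solution is P_6(x).
With y = sum_k a_k x^k, matching x^k gives (k+2)(k+1) a_{k+2} = [k(k+1) - n(n+1)] a_k = (k - 6)(k + 7) a_k. The right side vanishes at k = 6, so the series with the parity of 6 terminates at degree 6.
Standard normalization (P_n(1) = 1): leading coefficient (2n)!/(2^n (n!)^2) = 479001600/(64*518400) = 231/16, so a_6 = 231/16. Work downward with a_k = (k+1)(k+2) a_{k+2} / ((k - 6)(k + 7)):
  a_4 = (5)(6)(231/16) / ((4 - 6)(4 + 7)) = (3465/8)/(-22) = -315/16
  a_2 = (3)(4)(-315/16) / ((2 - 6)(2 + 7)) = (-945/4)/(-36) = 105/16
  a_0 = (1)(2)(105/16) / ((0 - 6)(0 + 7)) = (105/8)/(-42) = -5/16
Hence P_6(x) = 231 x^6/16 - 315 x^4/16 + 105 x^2/16 - 5/16.

P_6(x); series = 231 x^6/16 - 315 x^4/16 + 105 x^2/16 - 5/16


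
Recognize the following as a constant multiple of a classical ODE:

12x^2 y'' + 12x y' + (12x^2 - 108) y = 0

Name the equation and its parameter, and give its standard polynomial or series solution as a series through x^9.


All three coefficients share the factor 12; dividing through by 12 gives  x^2 y'' + x y' + (x^2 - 9) y = 0.
This matches the Bessel equation x^2 y'' + x y' + (x^2 - nu^2) y = 0 with nu^2 = 9, so nu = 3; the solution bounded at x = 0 is J_3(x).
Frobenius at x = 0: indicial roots ±nu; for r = nu the recurrence k(k + 2nu) c_k = -c_{k-2} gives the standard series J_nu(x) = sum_{k>=0} (-1)^k / (k! (k+nu)!) (x/2)^(2k+nu). Evaluate the first 4 terms:
  k = 0: (-1)^0 / (0! * 3! * 2^3) x^3 = 1/(1*6*8) x^3 = (1/48) x^3
  k = 1: (-1)^1 / (1! * 4! * 2^5) x^5 = -1/(1*24*32) x^5 = (-1/768) x^5
  k = 2: (-1)^2 / (2! * 5! * 2^7) x^7 = 1/(2*120*128) x^7 = (1/30720) x^7
  k = 3: (-1)^3 / (3! * 6! * 2^9) x^9 = -1/(6*720*512) x^9 = (-1/2211840) x^9
Hence J_3(x) = -x^9/2211840 + x^7/30720 - x^5/768 + x^3/48 + ....

J_3(x); series = -x^9/2211840 + x^7/30720 - x^5/768 + x^3/48


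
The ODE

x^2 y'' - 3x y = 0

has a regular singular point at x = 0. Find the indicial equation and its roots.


Divide by x^2 to reach normal form y'' + P_1(x) y' + P_2(x) y = 0 with P_1(x) = 0 and P_2(x) = -3/x.
x = 0 is a singular point because the y-coefficient -3/x has a pole at x = 0.
It is a regular singular point because x P_1(x) = p(x) = 0 and x^2 P_2(x) = q(x) = -3x are polynomials, hence analytic at x = 0.
p(0) = 0,  q(0) = 0.
Indicial equation: r(r-1) + p(0) r + q(0) = 0, i.e. r^2 + (p(0) - 1) r + q(0) = 0, i.e. r^2 - 1 r = 0.
Discriminant: (-1)^2 - 4(0) = 1, so r = (1 ± 1)/2.
Solving: r_1 = 1, r_2 = 0.

indicial: r^2 - 1 r = 0; roots r_1 = 1, r_2 = 0


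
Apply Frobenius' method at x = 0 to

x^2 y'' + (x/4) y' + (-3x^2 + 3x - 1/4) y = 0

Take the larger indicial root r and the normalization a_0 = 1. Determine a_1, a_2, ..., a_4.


Write in Frobenius form y'' + (p(x)/x) y' + (q(x)/x^2) y = 0:
  p(x) = 1/4,  q(x) = -3x^2 + 3x - 1/4.
Indicial equation: r(r-1) + (1/4) r + (-1/4) = 0 -> roots r_1 = 1, r_2 = -1/4.
Take r = r_1 = 1. Let y(x) = x^r sum_{n>=0} a_n x^n with a_0 = 1.
Substitute y = x^r sum a_n x^n and match x^{r+n}. The recurrence is
  D(n) a_n + 3 a_{n-1} - 3 a_{n-2} = 0,  where D(n) = (r+n)(r+n-1) + (1/4)(r+n) + (-1/4).
  a_n = [-3 a_{n-1} + 3 a_{n-2}] / D(n).
Since the indicial polynomial factors as (r - r_1)(r - r_2), D(n) = (r_1 + n - r_1)(r_1 + n - r_2) = n(n + 5/4).
Evaluating step by step (a_0 = 1):
  n = 1: D(1) = 1(1 + 5/4) = 9/4; numerator = -3(1) = -3; a_1 = (-3)/(9/4) = -4/3
  n = 2: D(2) = 2(2 + 5/4) = 13/2; numerator = -3(-4/3) + 3(1) = 7; a_2 = (7)/(13/2) = 14/13
  n = 3: D(3) = 3(3 + 5/4) = 51/4; numerator = -3(14/13) + 3(-4/3) = -94/13; a_3 = (-94/13)/(51/4) = -376/663
  n = 4: D(4) = 4(4 + 5/4) = 21; numerator = -3(-376/663) + 3(14/13) = 1090/221; a_4 = (1090/221)/(21) = 1090/4641

r = 1; a_0 = 1; a_1 = -4/3; a_2 = 14/13; a_3 = -376/663; a_4 = 1090/4641


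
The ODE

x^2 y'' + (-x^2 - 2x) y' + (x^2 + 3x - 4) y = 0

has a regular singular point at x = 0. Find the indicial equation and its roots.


Divide by x^2 to reach normal form y'' + P_1(x) y' + P_2(x) y = 0 with P_1(x) = -1 - 2/x and P_2(x) = 1 + 3/x - 4/x^2.
x = 0 is a singular point because the y'-coefficient -1 - 2/x has a pole at x = 0 and the y-coefficient 1 + 3/x - 4/x^2 has a pole at x = 0.
It is a regular singular point because x P_1(x) = p(x) = -x - 2 and x^2 P_2(x) = q(x) = x^2 + 3x - 4 are polynomials, hence analytic at x = 0.
p(0) = -2,  q(0) = -4.
Indicial equation: r(r-1) + p(0) r + q(0) = 0, i.e. r^2 + (p(0) - 1) r + q(0) = 0, i.e. r^2 - 3 r - 4 = 0.
Discriminant: (-3)^2 - 4(-4) = 25, so r = (3 ± 5)/2.
Solving: r_1 = 4, r_2 = -1.

indicial: r^2 - 3 r - 4 = 0; roots r_1 = 4, r_2 = -1


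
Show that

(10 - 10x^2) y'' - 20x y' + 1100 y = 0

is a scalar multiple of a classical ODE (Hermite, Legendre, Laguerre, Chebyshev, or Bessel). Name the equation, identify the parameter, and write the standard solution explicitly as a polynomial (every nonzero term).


All three coefficients share the factor 10; dividing through by 10 gives  (1 - x^2) y'' - 2x y' + 110 y = 0.
This matches the Legendre equation (1 - x^2) y'' - 2x y' + n(n+1) y = 0 (note the -2x y' term) with n(n+1) = 110, so n = 10; the polynomial solution is P_10(x).
With y = sum_k a_k x^k, matching x^k gives (k+2)(k+1) a_{k+2} = [k(k+1) - n(n+1)] a_k = (k - 10)(k + 11) a_k. The right side vanishes at k = 10, so the series with the parity of 10 terminates at degree 10.
Standard normalization (P_n(1) = 1): leading coefficient (2n)!/(2^n (n!)^2) = 2432902008176640000/(1024*13168189440000) = 46189/256, so a_10 = 46189/256. Work downward with a_k = (k+1)(k+2) a_{k+2} / ((k - 10)(k + 11)):
  a_8 = (9)(10)(46189/256) / ((8 - 10)(8 + 11)) = (2078505/128)/(-38) = -109395/256
  a_6 = (7)(8)(-109395/256) / ((6 - 10)(6 + 11)) = (-765765/32)/(-68) = 45045/128
  a_4 = (5)(6)(45045/128) / ((4 - 10)(4 + 11)) = (675675/64)/(-90) = -15015/128
  a_2 = (3)(4)(-15015/128) / ((2 - 10)(2 + 11)) = (-45045/32)/(-104) = 3465/256
  a_0 = (1)(2)(3465/256) / ((0 - 10)(0 + 11)) = (3465/128)/(-110) = -63/256
Hence P_10(x) = 46189 x^10/256 - 109395 x^8/256 + 45045 x^6/128 - 15015 x^4/128 + 3465 x^2/256 - 63/256.

P_10(x); series = 46189 x^10/256 - 109395 x^8/256 + 45045 x^6/128 - 15015 x^4/128 + 3465 x^2/256 - 63/256


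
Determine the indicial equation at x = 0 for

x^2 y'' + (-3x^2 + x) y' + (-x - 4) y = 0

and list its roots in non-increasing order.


Divide by x^2 to reach normal form y'' + P_1(x) y' + P_2(x) y = 0 with P_1(x) = -3 + 1/x and P_2(x) = -1/x - 4/x^2.
x = 0 is a singular point because the y'-coefficient -3 + 1/x has a pole at x = 0 and the y-coefficient -1/x - 4/x^2 has a pole at x = 0.
It is a regular singular point because x P_1(x) = p(x) = 1 - 3x and x^2 P_2(x) = q(x) = -x - 4 are polynomials, hence analytic at x = 0.
p(0) = 1,  q(0) = -4.
Indicial equation: r(r-1) + p(0) r + q(0) = 0, i.e. r^2 + (p(0) - 1) r + q(0) = 0, i.e. r^2 - 4 = 0.
Discriminant: (0)^2 - 4(-4) = 16, so r = (0 ± 4)/2.
Solving: r_1 = 2, r_2 = -2.

indicial: r^2 - 4 = 0; roots r_1 = 2, r_2 = -2


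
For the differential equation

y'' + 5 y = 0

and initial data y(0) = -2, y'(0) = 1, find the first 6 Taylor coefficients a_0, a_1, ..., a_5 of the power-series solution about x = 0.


Ansatz: y(x) = sum_{n>=0} a_n x^n, so y'(x) = sum_{n>=1} n a_n x^(n-1) and y''(x) = sum_{n>=2} n(n-1) a_n x^(n-2).
Substitute into P(x) y'' + Q(x) y' + R(x) y = 0 with P(x) = 1, Q(x) = 0, R(x) = 5, and match powers of x.
Initial conditions: a_0 = -2, a_1 = 1.
Setting the coefficient of each power of x to zero and solving order by order (substituting the coefficients already found):
  x^0: 2 a_2 + 5 a_0 = 0  ->  2 a_2 = -5 a_0 = 10  ->  a_2 = 5
  x^1: 6 a_3 + 5 a_1 = 0  ->  6 a_3 = -5 a_1 = -5  ->  a_3 = -5/6
  x^2: 12 a_4 + 5 a_2 = 0  ->  12 a_4 = -5 a_2 = -25  ->  a_4 = -25/12
  x^3: 20 a_5 + 5 a_3 = 0  ->  20 a_5 = -5 a_3 = 25/6  ->  a_5 = 5/24
Truncated series: y(x) = -2 + x + 5 x^2 - (5/6) x^3 - (25/12) x^4 + (5/24) x^5 + O(x^6).

a_0 = -2; a_1 = 1; a_2 = 5; a_3 = -5/6; a_4 = -25/12; a_5 = 5/24


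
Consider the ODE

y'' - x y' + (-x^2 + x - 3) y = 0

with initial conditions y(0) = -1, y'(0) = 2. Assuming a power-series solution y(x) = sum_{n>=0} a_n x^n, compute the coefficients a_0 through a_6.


Ansatz: y(x) = sum_{n>=0} a_n x^n, so y'(x) = sum_{n>=1} n a_n x^(n-1) and y''(x) = sum_{n>=2} n(n-1) a_n x^(n-2).
Substitute into P(x) y'' + Q(x) y' + R(x) y = 0 with P(x) = 1, Q(x) = -x, R(x) = -x^2 + x - 3, and match powers of x.
Initial conditions: a_0 = -1, a_1 = 2.
Setting the coefficient of each power of x to zero and solving order by order (substituting the coefficients already found):
  x^0: 2 a_2 - 3 a_0 = 0  ->  2 a_2 = 3 a_0 = -3  ->  a_2 = -3/2
  x^1: 6 a_3 - 4 a_1 + a_0 = 0  ->  6 a_3 = 4 a_1 - a_0 = 9  ->  a_3 = 3/2
  x^2: 12 a_4 - 5 a_2 + a_1 - a_0 = 0  ->  12 a_4 = 5 a_2 - a_1 + a_0 = -21/2  ->  a_4 = -7/8
  x^3: 20 a_5 - 6 a_3 + a_2 - a_1 = 0  ->  20 a_5 = 6 a_3 - a_2 + a_1 = 25/2  ->  a_5 = 5/8
  x^4: 30 a_6 - 7 a_4 + a_3 - a_2 = 0  ->  30 a_6 = 7 a_4 - a_3 + a_2 = -73/8  ->  a_6 = -73/240
Truncated series: y(x) = -1 + 2 x - (3/2) x^2 + (3/2) x^3 - (7/8) x^4 + (5/8) x^5 - (73/240) x^6 + O(x^7).

a_0 = -1; a_1 = 2; a_2 = -3/2; a_3 = 3/2; a_4 = -7/8; a_5 = 5/8; a_6 = -73/240


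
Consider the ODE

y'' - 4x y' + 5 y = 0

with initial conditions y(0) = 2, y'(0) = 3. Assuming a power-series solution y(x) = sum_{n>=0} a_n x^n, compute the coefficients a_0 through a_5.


Ansatz: y(x) = sum_{n>=0} a_n x^n, so y'(x) = sum_{n>=1} n a_n x^(n-1) and y''(x) = sum_{n>=2} n(n-1) a_n x^(n-2).
Substitute into P(x) y'' + Q(x) y' + R(x) y = 0 with P(x) = 1, Q(x) = -4x, R(x) = 5, and match powers of x.
Initial conditions: a_0 = 2, a_1 = 3.
Setting the coefficient of each power of x to zero and solving order by order (substituting the coefficients already found):
  x^0: 2 a_2 + 5 a_0 = 0  ->  2 a_2 = -5 a_0 = -10  ->  a_2 = -5
  x^1: 6 a_3 + a_1 = 0  ->  6 a_3 = -a_1 = -3  ->  a_3 = -1/2
  x^2: 12 a_4 - 3 a_2 = 0  ->  12 a_4 = 3 a_2 = -15  ->  a_4 = -5/4
  x^3: 20 a_5 - 7 a_3 = 0  ->  20 a_5 = 7 a_3 = -7/2  ->  a_5 = -7/40
Truncated series: y(x) = 2 + 3 x - 5 x^2 - (1/2) x^3 - (5/4) x^4 - (7/40) x^5 + O(x^6).

a_0 = 2; a_1 = 3; a_2 = -5; a_3 = -1/2; a_4 = -5/4; a_5 = -7/40


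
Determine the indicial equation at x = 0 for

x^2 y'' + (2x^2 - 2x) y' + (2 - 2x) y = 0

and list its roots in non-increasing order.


Divide by x^2 to reach normal form y'' + P_1(x) y' + P_2(x) y = 0 with P_1(x) = 2 - 2/x and P_2(x) = -2/x + 2/x^2.
x = 0 is a singular point because the y'-coefficient 2 - 2/x has a pole at x = 0 and the y-coefficient -2/x + 2/x^2 has a pole at x = 0.
It is a regular singular point because x P_1(x) = p(x) = 2x - 2 and x^2 P_2(x) = q(x) = 2 - 2x are polynomials, hence analytic at x = 0.
p(0) = -2,  q(0) = 2.
Indicial equation: r(r-1) + p(0) r + q(0) = 0, i.e. r^2 + (p(0) - 1) r + q(0) = 0, i.e. r^2 - 3 r + 2 = 0.
Discriminant: (-3)^2 - 4(2) = 1, so r = (3 ± 1)/2.
Solving: r_1 = 2, r_2 = 1.

indicial: r^2 - 3 r + 2 = 0; roots r_1 = 2, r_2 = 1


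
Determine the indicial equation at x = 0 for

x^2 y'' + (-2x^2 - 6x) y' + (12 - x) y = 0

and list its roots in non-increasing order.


Divide by x^2 to reach normal form y'' + P_1(x) y' + P_2(x) y = 0 with P_1(x) = -2 - 6/x and P_2(x) = -1/x + 12/x^2.
x = 0 is a singular point because the y'-coefficient -2 - 6/x has a pole at x = 0 and the y-coefficient -1/x + 12/x^2 has a pole at x = 0.
It is a regular singular point because x P_1(x) = p(x) = -2x - 6 and x^2 P_2(x) = q(x) = 12 - x are polynomials, hence analytic at x = 0.
p(0) = -6,  q(0) = 12.
Indicial equation: r(r-1) + p(0) r + q(0) = 0, i.e. r^2 + (p(0) - 1) r + q(0) = 0, i.e. r^2 - 7 r + 12 = 0.
Discriminant: (-7)^2 - 4(12) = 1, so r = (7 ± 1)/2.
Solving: r_1 = 4, r_2 = 3.

indicial: r^2 - 7 r + 12 = 0; roots r_1 = 4, r_2 = 3


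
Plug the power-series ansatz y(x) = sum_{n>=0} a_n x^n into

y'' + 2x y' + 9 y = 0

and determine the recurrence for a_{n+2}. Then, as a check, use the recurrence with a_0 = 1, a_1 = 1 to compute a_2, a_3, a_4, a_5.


Substitute y = sum_n a_n x^n.
y''(x) has coefficient (n+2)(n+1) a_{n+2} at x^n;
2 x y'(x) has coefficient 2 n a_n at x^n (shift);
9 y(x) has coefficient 9 a_n at x^n.
Matching x^n: (n+2)(n+1) a_{n+2} + (2n + 9) a_n = 0.
Thus a_{n+2} = (-2n - 9) / ((n+1)(n+2)) * a_n.

Check with a_0 = 1, a_1 = 1 (apply the recurrence for n = 0, 1, 2, 3): a_0 = 1, a_1 = 1, a_2 = -9/2, a_3 = -11/6, a_4 = 39/8, a_5 = 11/8.

a_(n+2) = (-2n - 9) / ((n+1)(n+2)) * a_n; check: a_0 = 1, a_1 = 1, a_2 = -9/2, a_3 = -11/6, a_4 = 39/8, a_5 = 11/8


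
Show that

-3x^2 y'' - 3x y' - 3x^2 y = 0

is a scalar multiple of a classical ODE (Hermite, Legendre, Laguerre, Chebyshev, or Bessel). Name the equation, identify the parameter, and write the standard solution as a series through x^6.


All three coefficients share the factor -3; dividing through by -3 gives  x^2 y'' + x y' + x^2 y = 0.
This matches the Bessel equation x^2 y'' + x y' + (x^2 - nu^2) y = 0 with nu^2 = 0, so nu = 0; the solution bounded at x = 0 is J_0(x).
Frobenius at x = 0: indicial roots ±nu; for r = nu the recurrence k(k + 2nu) c_k = -c_{k-2} gives the standard series J_nu(x) = sum_{k>=0} (-1)^k / (k! (k+nu)!) (x/2)^(2k+nu). Evaluate the first 4 terms:
  k = 0: (-1)^0 / (0! * 0! * 2^0) x^0 = 1/(1*1*1) x^0 = (1) x^0
  k = 1: (-1)^1 / (1! * 1! * 2^2) x^2 = -1/(1*1*4) x^2 = (-1/4) x^2
  k = 2: (-1)^2 / (2! * 2! * 2^4) x^4 = 1/(2*2*16) x^4 = (1/64) x^4
  k = 3: (-1)^3 / (3! * 3! * 2^6) x^6 = -1/(6*6*64) x^6 = (-1/2304) x^6
Hence J_0(x) = -x^6/2304 + x^4/64 - x^2/4 + 1 + ....

J_0(x); series = -x^6/2304 + x^4/64 - x^2/4 + 1


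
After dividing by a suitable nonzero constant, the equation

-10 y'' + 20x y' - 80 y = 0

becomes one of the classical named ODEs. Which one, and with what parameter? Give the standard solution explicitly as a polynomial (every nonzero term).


All three coefficients share the factor -10; dividing through by -10 gives  y'' - 2x y' + 8 y = 0.
This matches the Hermite equation y'' - 2x y' + 2n y = 0 with 2n = 8, so n = 4; the polynomial solution is H_4(x).
With y = sum_k a_k x^k, matching x^k gives (k+2)(k+1) a_{k+2} = 2(k - n) a_k = 2(k - 4) a_k. The right side vanishes at k = 4, so the series with the parity of 4 terminates at degree 4.
Standard normalization: leading coefficient of H_n is 2^n, so a_4 = 2^4 = 16. Work downward with a_k = (k+1)(k+2) a_{k+2} / (2(k - n)):
  a_2 = (3)(4)(16) / (2(2 - 4)) = 192/(-4) = -48
  a_0 = (1)(2)(-48) / (2(0 - 4)) = -96/(-8) = 12
Hence H_4(x) = 16 x^4 - 48 x^2 + 12.

H_4(x); series = 16 x^4 - 48 x^2 + 12


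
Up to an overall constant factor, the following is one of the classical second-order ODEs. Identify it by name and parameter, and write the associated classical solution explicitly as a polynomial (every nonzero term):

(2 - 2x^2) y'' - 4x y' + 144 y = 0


All three coefficients share the factor 2; dividing through by 2 gives  (1 - x^2) y'' - 2x y' + 72 y = 0.
This matches the Legendre equation (1 - x^2) y'' - 2x y' + n(n+1) y = 0 (note the -2x y' term) with n(n+1) = 72, so n = 8; the polynomial solution is P_8(x).
With y = sum_k a_k x^k, matching x^k gives (k+2)(k+1) a_{k+2} = [k(k+1) - n(n+1)] a_k = (k - 8)(k + 9) a_k. The right side vanishes at k = 8, so the series with the parity of 8 terminates at degree 8.
Standard normalization (P_n(1) = 1): leading coefficient (2n)!/(2^n (n!)^2) = 20922789888000/(256*1625702400) = 6435/128, so a_8 = 6435/128. Work downward with a_k = (k+1)(k+2) a_{k+2} / ((k - 8)(k + 9)):
  a_6 = (7)(8)(6435/128) / ((6 - 8)(6 + 9)) = (45045/16)/(-30) = -3003/32
  a_4 = (5)(6)(-3003/32) / ((4 - 8)(4 + 9)) = (-45045/16)/(-52) = 3465/64
  a_2 = (3)(4)(3465/64) / ((2 - 8)(2 + 9)) = (10395/16)/(-66) = -315/32
  a_0 = (1)(2)(-315/32) / ((0 - 8)(0 + 9)) = (-315/16)/(-72) = 35/128
Hence P_8(x) = 6435 x^8/128 - 3003 x^6/32 + 3465 x^4/64 - 315 x^2/32 + 35/128.

P_8(x); series = 6435 x^8/128 - 3003 x^6/32 + 3465 x^4/64 - 315 x^2/32 + 35/128


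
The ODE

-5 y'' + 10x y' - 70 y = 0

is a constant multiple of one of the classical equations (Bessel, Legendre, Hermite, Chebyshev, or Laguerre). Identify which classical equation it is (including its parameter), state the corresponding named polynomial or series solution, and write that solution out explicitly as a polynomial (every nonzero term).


All three coefficients share the factor -5; dividing through by -5 gives  y'' - 2x y' + 14 y = 0.
This matches the Hermite equation y'' - 2x y' + 2n y = 0 with 2n = 14, so n = 7; the polynomial solution is H_7(x).
With y = sum_k a_k x^k, matching x^k gives (k+2)(k+1) a_{k+2} = 2(k - n) a_k = 2(k - 7) a_k. The right side vanishes at k = 7, so the series with the parity of 7 terminates at degree 7.
Standard normalization: leading coefficient of H_n is 2^n, so a_7 = 2^7 = 128. Work downward with a_k = (k+1)(k+2) a_{k+2} / (2(k - n)):
  a_5 = (6)(7)(128) / (2(5 - 7)) = 5376/(-4) = -1344
  a_3 = (4)(5)(-1344) / (2(3 - 7)) = -26880/(-8) = 3360
  a_1 = (2)(3)(3360) / (2(1 - 7)) = 20160/(-12) = -1680
Hence H_7(x) = 128 x^7 - 1344 x^5 + 3360 x^3 - 1680 x.

H_7(x); series = 128 x^7 - 1344 x^5 + 3360 x^3 - 1680 x


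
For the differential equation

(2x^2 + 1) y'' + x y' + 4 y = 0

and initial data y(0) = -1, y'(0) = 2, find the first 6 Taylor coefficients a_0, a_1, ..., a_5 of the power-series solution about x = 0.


Ansatz: y(x) = sum_{n>=0} a_n x^n, so y'(x) = sum_{n>=1} n a_n x^(n-1) and y''(x) = sum_{n>=2} n(n-1) a_n x^(n-2).
Substitute into P(x) y'' + Q(x) y' + R(x) y = 0 with P(x) = 2x^2 + 1, Q(x) = x, R(x) = 4, and match powers of x.
Initial conditions: a_0 = -1, a_1 = 2.
Setting the coefficient of each power of x to zero and solving order by order (substituting the coefficients already found):
  x^0: 2 a_2 + 4 a_0 = 0  ->  2 a_2 = -4 a_0 = 4  ->  a_2 = 2
  x^1: 6 a_3 + 5 a_1 = 0  ->  6 a_3 = -5 a_1 = -10  ->  a_3 = -5/3
  x^2: 12 a_4 + 10 a_2 = 0  ->  12 a_4 = -10 a_2 = -20  ->  a_4 = -5/3
  x^3: 20 a_5 + 19 a_3 = 0  ->  20 a_5 = -19 a_3 = 95/3  ->  a_5 = 19/12
Truncated series: y(x) = -1 + 2 x + 2 x^2 - (5/3) x^3 - (5/3) x^4 + (19/12) x^5 + O(x^6).

a_0 = -1; a_1 = 2; a_2 = 2; a_3 = -5/3; a_4 = -5/3; a_5 = 19/12


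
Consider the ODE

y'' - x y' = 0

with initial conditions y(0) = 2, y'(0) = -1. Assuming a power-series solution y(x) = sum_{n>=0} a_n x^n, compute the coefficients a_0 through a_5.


Ansatz: y(x) = sum_{n>=0} a_n x^n, so y'(x) = sum_{n>=1} n a_n x^(n-1) and y''(x) = sum_{n>=2} n(n-1) a_n x^(n-2).
Substitute into P(x) y'' + Q(x) y' + R(x) y = 0 with P(x) = 1, Q(x) = -x, R(x) = 0, and match powers of x.
Initial conditions: a_0 = 2, a_1 = -1.
Setting the coefficient of each power of x to zero and solving order by order (substituting the coefficients already found):
  x^0: 2 a_2 = 0  ->  a_2 = 0
  x^1: 6 a_3 - a_1 = 0  ->  6 a_3 = a_1 = -1  ->  a_3 = -1/6
  x^2: 12 a_4 - 2 a_2 = 0  ->  12 a_4 = 2 a_2 = 0  ->  a_4 = 0
  x^3: 20 a_5 - 3 a_3 = 0  ->  20 a_5 = 3 a_3 = -1/2  ->  a_5 = -1/40
Truncated series: y(x) = 2 - x - (1/6) x^3 - (1/40) x^5 + O(x^6).

a_0 = 2; a_1 = -1; a_2 = 0; a_3 = -1/6; a_4 = 0; a_5 = -1/40


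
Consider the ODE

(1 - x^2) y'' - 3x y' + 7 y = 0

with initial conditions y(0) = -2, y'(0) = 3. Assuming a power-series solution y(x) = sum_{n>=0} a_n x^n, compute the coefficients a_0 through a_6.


Ansatz: y(x) = sum_{n>=0} a_n x^n, so y'(x) = sum_{n>=1} n a_n x^(n-1) and y''(x) = sum_{n>=2} n(n-1) a_n x^(n-2).
Substitute into P(x) y'' + Q(x) y' + R(x) y = 0 with P(x) = 1 - x^2, Q(x) = -3x, R(x) = 7, and match powers of x.
Initial conditions: a_0 = -2, a_1 = 3.
Setting the coefficient of each power of x to zero and solving order by order (substituting the coefficients already found):
  x^0: 2 a_2 + 7 a_0 = 0  ->  2 a_2 = -7 a_0 = 14  ->  a_2 = 7
  x^1: 6 a_3 + 4 a_1 = 0  ->  6 a_3 = -4 a_1 = -12  ->  a_3 = -2
  x^2: 12 a_4 - a_2 = 0  ->  12 a_4 = a_2 = 7  ->  a_4 = 7/12
  x^3: 20 a_5 - 8 a_3 = 0  ->  20 a_5 = 8 a_3 = -16  ->  a_5 = -4/5
  x^4: 30 a_6 - 17 a_4 = 0  ->  30 a_6 = 17 a_4 = 119/12  ->  a_6 = 119/360
Truncated series: y(x) = -2 + 3 x + 7 x^2 - 2 x^3 + (7/12) x^4 - (4/5) x^5 + (119/360) x^6 + O(x^7).

a_0 = -2; a_1 = 3; a_2 = 7; a_3 = -2; a_4 = 7/12; a_5 = -4/5; a_6 = 119/360


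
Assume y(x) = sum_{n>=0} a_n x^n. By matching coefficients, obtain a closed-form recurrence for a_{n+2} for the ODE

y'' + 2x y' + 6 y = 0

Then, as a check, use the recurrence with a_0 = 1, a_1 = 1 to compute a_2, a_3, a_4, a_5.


Substitute y = sum_n a_n x^n.
y''(x) has coefficient (n+2)(n+1) a_{n+2} at x^n;
2 x y'(x) has coefficient 2 n a_n at x^n (shift);
6 y(x) has coefficient 6 a_n at x^n.
Matching x^n: (n+2)(n+1) a_{n+2} + (2n + 6) a_n = 0.
Thus a_{n+2} = (-2n - 6) / ((n+1)(n+2)) * a_n.

Check with a_0 = 1, a_1 = 1 (apply the recurrence for n = 0, 1, 2, 3): a_0 = 1, a_1 = 1, a_2 = -3, a_3 = -4/3, a_4 = 5/2, a_5 = 4/5.

a_(n+2) = (-2n - 6) / ((n+1)(n+2)) * a_n; check: a_0 = 1, a_1 = 1, a_2 = -3, a_3 = -4/3, a_4 = 5/2, a_5 = 4/5


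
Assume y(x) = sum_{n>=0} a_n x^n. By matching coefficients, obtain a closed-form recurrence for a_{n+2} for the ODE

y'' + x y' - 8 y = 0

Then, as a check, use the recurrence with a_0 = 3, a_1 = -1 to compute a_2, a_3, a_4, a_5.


Substitute y = sum_n a_n x^n.
y''(x) has coefficient (n+2)(n+1) a_{n+2} at x^n;
x y'(x) has coefficient n a_n at x^n (shift);
-8 y(x) has coefficient -8 a_n at x^n.
Matching x^n: (n+2)(n+1) a_{n+2} + (n - 8) a_n = 0.
Thus a_{n+2} = (-n + 8) / ((n+1)(n+2)) * a_n.

Check with a_0 = 3, a_1 = -1 (apply the recurrence for n = 0, 1, 2, 3): a_0 = 3, a_1 = -1, a_2 = 12, a_3 = -7/6, a_4 = 6, a_5 = -7/24.

a_(n+2) = (-n + 8) / ((n+1)(n+2)) * a_n; check: a_0 = 3, a_1 = -1, a_2 = 12, a_3 = -7/6, a_4 = 6, a_5 = -7/24


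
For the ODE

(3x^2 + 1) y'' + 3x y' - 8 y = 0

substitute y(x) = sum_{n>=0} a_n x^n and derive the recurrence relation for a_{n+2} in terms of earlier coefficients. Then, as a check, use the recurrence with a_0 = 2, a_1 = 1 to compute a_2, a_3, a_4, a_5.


Substitute y = sum_n a_n x^n.
(1 + 3 x^2) y'' contributes (n+2)(n+1) a_{n+2} + 3 n(n-1) a_n at x^n.
3 x y'(x) contributes 3 n a_n at x^n.
-8 y(x) contributes -8 a_n at x^n.
Matching x^n: (n+2)(n+1) a_{n+2} + (3 n(n-1) + 3 n - 8) a_n = 0.
Thus a_{n+2} = (-3 n(n-1) - 3 n + 8) / ((n+1)(n+2)) * a_n.

Check with a_0 = 2, a_1 = 1 (apply the recurrence for n = 0, 1, 2, 3): a_0 = 2, a_1 = 1, a_2 = 8, a_3 = 5/6, a_4 = -8/3, a_5 = -19/24.

a_(n+2) = (-3 n(n-1) - 3 n + 8) / ((n+1)(n+2)) * a_n; check: a_0 = 2, a_1 = 1, a_2 = 8, a_3 = 5/6, a_4 = -8/3, a_5 = -19/24


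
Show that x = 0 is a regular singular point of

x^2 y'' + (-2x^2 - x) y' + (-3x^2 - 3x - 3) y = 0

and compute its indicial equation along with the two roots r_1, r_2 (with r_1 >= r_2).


Divide by x^2 to reach normal form y'' + P_1(x) y' + P_2(x) y = 0 with P_1(x) = -2 - 1/x and P_2(x) = -3 - 3/x - 3/x^2.
x = 0 is a singular point because the y'-coefficient -2 - 1/x has a pole at x = 0 and the y-coefficient -3 - 3/x - 3/x^2 has a pole at x = 0.
It is a regular singular point because x P_1(x) = p(x) = -2x - 1 and x^2 P_2(x) = q(x) = -3x^2 - 3x - 3 are polynomials, hence analytic at x = 0.
p(0) = -1,  q(0) = -3.
Indicial equation: r(r-1) + p(0) r + q(0) = 0, i.e. r^2 + (p(0) - 1) r + q(0) = 0, i.e. r^2 - 2 r - 3 = 0.
Discriminant: (-2)^2 - 4(-3) = 16, so r = (2 ± 4)/2.
Solving: r_1 = 3, r_2 = -1.

indicial: r^2 - 2 r - 3 = 0; roots r_1 = 3, r_2 = -1


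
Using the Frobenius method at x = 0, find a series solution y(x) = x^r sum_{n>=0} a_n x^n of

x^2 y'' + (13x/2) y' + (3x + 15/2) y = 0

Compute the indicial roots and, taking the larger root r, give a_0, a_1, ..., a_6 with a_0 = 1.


Write in Frobenius form y'' + (p(x)/x) y' + (q(x)/x^2) y = 0:
  p(x) = 13/2,  q(x) = 3x + 15/2.
Indicial equation: r(r-1) + (13/2) r + (15/2) = 0 -> roots r_1 = -5/2, r_2 = -3.
Take r = r_1 = -5/2. Let y(x) = x^r sum_{n>=0} a_n x^n with a_0 = 1.
Substitute y = x^r sum a_n x^n and match x^{r+n}. The recurrence is
  D(n) a_n + 3 a_{n-1} = 0,  where D(n) = (r+n)(r+n-1) + (13/2)(r+n) + (15/2).
  a_n = -3 / D(n) * a_{n-1}.
Since the indicial polynomial factors as (r - r_1)(r - r_2), D(n) = (r_1 + n - r_1)(r_1 + n - r_2) = n(n + 1/2).
Evaluating step by step (a_0 = 1):
  n = 1: D(1) = 1(1 + 1/2) = 3/2; numerator = -3(1) = -3; a_1 = (-3)/(3/2) = -2
  n = 2: D(2) = 2(2 + 1/2) = 5; numerator = -3(-2) = 6; a_2 = (6)/(5) = 6/5
  n = 3: D(3) = 3(3 + 1/2) = 21/2; numerator = -3(6/5) = -18/5; a_3 = (-18/5)/(21/2) = -12/35
  n = 4: D(4) = 4(4 + 1/2) = 18; numerator = -3(-12/35) = 36/35; a_4 = (36/35)/(18) = 2/35
  n = 5: D(5) = 5(5 + 1/2) = 55/2; numerator = -3(2/35) = -6/35; a_5 = (-6/35)/(55/2) = -12/1925
  n = 6: D(6) = 6(6 + 1/2) = 39; numerator = -3(-12/1925) = 36/1925; a_6 = (36/1925)/(39) = 12/25025

r = -5/2; a_0 = 1; a_1 = -2; a_2 = 6/5; a_3 = -12/35; a_4 = 2/35; a_5 = -12/1925; a_6 = 12/25025


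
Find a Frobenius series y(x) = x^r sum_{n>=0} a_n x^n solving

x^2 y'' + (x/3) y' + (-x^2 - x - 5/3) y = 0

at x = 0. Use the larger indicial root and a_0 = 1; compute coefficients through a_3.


Write in Frobenius form y'' + (p(x)/x) y' + (q(x)/x^2) y = 0:
  p(x) = 1/3,  q(x) = -x^2 - x - 5/3.
Indicial equation: r(r-1) + (1/3) r + (-5/3) = 0 -> roots r_1 = 5/3, r_2 = -1.
Take r = r_1 = 5/3. Let y(x) = x^r sum_{n>=0} a_n x^n with a_0 = 1.
Substitute y = x^r sum a_n x^n and match x^{r+n}. The recurrence is
  D(n) a_n - 1 a_{n-1} - 1 a_{n-2} = 0,  where D(n) = (r+n)(r+n-1) + (1/3)(r+n) + (-5/3).
  a_n = [1 a_{n-1} + 1 a_{n-2}] / D(n).
Since the indicial polynomial factors as (r - r_1)(r - r_2), D(n) = (r_1 + n - r_1)(r_1 + n - r_2) = n(n + 8/3).
Evaluating step by step (a_0 = 1):
  n = 1: D(1) = 1(1 + 8/3) = 11/3; numerator = 1(1) = 1; a_1 = (1)/(11/3) = 3/11
  n = 2: D(2) = 2(2 + 8/3) = 28/3; numerator = 1(3/11) + 1(1) = 14/11; a_2 = (14/11)/(28/3) = 3/22
  n = 3: D(3) = 3(3 + 8/3) = 17; numerator = 1(3/22) + 1(3/11) = 9/22; a_3 = (9/22)/(17) = 9/374

r = 5/3; a_0 = 1; a_1 = 3/11; a_2 = 3/22; a_3 = 9/374


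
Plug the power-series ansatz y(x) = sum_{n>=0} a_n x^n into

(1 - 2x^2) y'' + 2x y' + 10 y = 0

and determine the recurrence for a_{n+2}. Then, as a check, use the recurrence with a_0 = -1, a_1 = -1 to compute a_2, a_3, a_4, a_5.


Substitute y = sum_n a_n x^n.
(1 - 2 x^2) y'' contributes (n+2)(n+1) a_{n+2} - 2 n(n-1) a_n at x^n.
2 x y'(x) contributes 2 n a_n at x^n.
10 y(x) contributes 10 a_n at x^n.
Matching x^n: (n+2)(n+1) a_{n+2} + (-2 n(n-1) + 2 n + 10) a_n = 0.
Thus a_{n+2} = (2 n(n-1) - 2 n - 10) / ((n+1)(n+2)) * a_n.

Check with a_0 = -1, a_1 = -1 (apply the recurrence for n = 0, 1, 2, 3): a_0 = -1, a_1 = -1, a_2 = 5, a_3 = 2, a_4 = -25/6, a_5 = -2/5.

a_(n+2) = (2 n(n-1) - 2 n - 10) / ((n+1)(n+2)) * a_n; check: a_0 = -1, a_1 = -1, a_2 = 5, a_3 = 2, a_4 = -25/6, a_5 = -2/5


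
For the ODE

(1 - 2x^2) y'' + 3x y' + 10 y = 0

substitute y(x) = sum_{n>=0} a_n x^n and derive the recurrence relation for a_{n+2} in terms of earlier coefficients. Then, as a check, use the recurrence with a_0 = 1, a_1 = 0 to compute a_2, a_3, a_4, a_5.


Substitute y = sum_n a_n x^n.
(1 - 2 x^2) y'' contributes (n+2)(n+1) a_{n+2} - 2 n(n-1) a_n at x^n.
3 x y'(x) contributes 3 n a_n at x^n.
10 y(x) contributes 10 a_n at x^n.
Matching x^n: (n+2)(n+1) a_{n+2} + (-2 n(n-1) + 3 n + 10) a_n = 0.
Thus a_{n+2} = (2 n(n-1) - 3 n - 10) / ((n+1)(n+2)) * a_n.

Check with a_0 = 1, a_1 = 0 (apply the recurrence for n = 0, 1, 2, 3): a_0 = 1, a_1 = 0, a_2 = -5, a_3 = 0, a_4 = 5, a_5 = 0.

a_(n+2) = (2 n(n-1) - 3 n - 10) / ((n+1)(n+2)) * a_n; check: a_0 = 1, a_1 = 0, a_2 = -5, a_3 = 0, a_4 = 5, a_5 = 0


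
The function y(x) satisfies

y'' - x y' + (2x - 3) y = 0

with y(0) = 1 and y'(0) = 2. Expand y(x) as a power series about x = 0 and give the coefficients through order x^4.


Ansatz: y(x) = sum_{n>=0} a_n x^n, so y'(x) = sum_{n>=1} n a_n x^(n-1) and y''(x) = sum_{n>=2} n(n-1) a_n x^(n-2).
Substitute into P(x) y'' + Q(x) y' + R(x) y = 0 with P(x) = 1, Q(x) = -x, R(x) = 2x - 3, and match powers of x.
Initial conditions: a_0 = 1, a_1 = 2.
Setting the coefficient of each power of x to zero and solving order by order (substituting the coefficients already found):
  x^0: 2 a_2 - 3 a_0 = 0  ->  2 a_2 = 3 a_0 = 3  ->  a_2 = 3/2
  x^1: 6 a_3 - 4 a_1 + 2 a_0 = 0  ->  6 a_3 = 4 a_1 - 2 a_0 = 6  ->  a_3 = 1
  x^2: 12 a_4 - 5 a_2 + 2 a_1 = 0  ->  12 a_4 = 5 a_2 - 2 a_1 = 7/2  ->  a_4 = 7/24
Truncated series: y(x) = 1 + 2 x + (3/2) x^2 + x^3 + (7/24) x^4 + O(x^5).

a_0 = 1; a_1 = 2; a_2 = 3/2; a_3 = 1; a_4 = 7/24


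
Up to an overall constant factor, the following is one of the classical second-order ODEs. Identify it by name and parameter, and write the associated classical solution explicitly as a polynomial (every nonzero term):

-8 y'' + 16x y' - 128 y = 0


All three coefficients share the factor -8; dividing through by -8 gives  y'' - 2x y' + 16 y = 0.
This matches the Hermite equation y'' - 2x y' + 2n y = 0 with 2n = 16, so n = 8; the polynomial solution is H_8(x).
With y = sum_k a_k x^k, matching x^k gives (k+2)(k+1) a_{k+2} = 2(k - n) a_k = 2(k - 8) a_k. The right side vanishes at k = 8, so the series with the parity of 8 terminates at degree 8.
Standard normalization: leading coefficient of H_n is 2^n, so a_8 = 2^8 = 256. Work downward with a_k = (k+1)(k+2) a_{k+2} / (2(k - n)):
  a_6 = (7)(8)(256) / (2(6 - 8)) = 14336/(-4) = -3584
  a_4 = (5)(6)(-3584) / (2(4 - 8)) = -107520/(-8) = 13440
  a_2 = (3)(4)(13440) / (2(2 - 8)) = 161280/(-12) = -13440
  a_0 = (1)(2)(-13440) / (2(0 - 8)) = -26880/(-16) = 1680
Hence H_8(x) = 256 x^8 - 3584 x^6 + 13440 x^4 - 13440 x^2 + 1680.

H_8(x); series = 256 x^8 - 3584 x^6 + 13440 x^4 - 13440 x^2 + 1680
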